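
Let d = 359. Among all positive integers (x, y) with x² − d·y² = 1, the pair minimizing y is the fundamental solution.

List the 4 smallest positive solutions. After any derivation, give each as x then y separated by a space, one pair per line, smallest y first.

√359 → a₀=18, period (1,17,1,36); ℓ=4 even so k=3
a_0=18:  p_0=18·1+0=18,  q_0=18·0+1=1
a_1=1:  p_1=1·18+1=19,  q_1=1·1+0=1
a_2=17:  p_2=17·19+18=341,  q_2=17·1+1=18
a_3=1:  p_3=1·341+19=360,  q_3=1·18+1=19
(x₁, y₁) = (360, 19);  360² − 359·19² = 1 ✓
(x_2, y_2) = (360·360 + 359·19·19, 360·19 + 19·360) = (259199, 13680)
(x_3, y_3) = (360·259199 + 359·19·13680, 360·13680 + 19·259199) = (186622920, 9849581)
(x_4, y_4) = (360·186622920 + 359·19·9849581, 360·9849581 + 19·186622920) = (134368243201, 7091684640)

360 19
259199 13680
186622920 9849581
134368243201 7091684640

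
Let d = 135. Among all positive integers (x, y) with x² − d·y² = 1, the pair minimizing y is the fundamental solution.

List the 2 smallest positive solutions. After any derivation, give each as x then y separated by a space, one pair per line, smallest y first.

√135 = [11; 1,1,1,1,1,1,1,22, …], period ℓ=8 (even) → k=7
k=0  a_k=11  p_k/q_k = 11/1
…
k=3  a_k=1  p_k/q_k = 35/3
k=4  a_k=1  p_k/q_k = 58/5
…
k=6  a_k=1  p_k/q_k = 151/13
k=7  a_k=1  p_k/q_k = 244/21
fundamental: x₁=244, y₁=21  (since 59536 − 135·441 = 1)
(244+21√135)^2 = 119071 + 10248√135

244 21
119071 10248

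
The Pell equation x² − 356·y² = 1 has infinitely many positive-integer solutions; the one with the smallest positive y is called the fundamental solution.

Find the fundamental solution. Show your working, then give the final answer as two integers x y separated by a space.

500001 26500

[18; 1,6,1,1,2,…,6,1,36] for √356; ℓ=14 ⇒ convergent index 13
step 0: (18, 1)  from 18·(1,0) + (0,1)
…
step 2: (132, 7)  from 6·(19,1) + (18,1)
step 3: (151, 8)  from 1·(132,7) + (19,1)
step 4: (283, 15)  from 1·(151,8) + (132,7)
step 5: (717, 38)  from 2·(283,15) + (151,8)
…
step 8: (9717, 515)  from 1·(8717,462) + (1000,53)
…
step 12: (433982, 23001)  from 6·(66019,3499) + (37868,2007)
step 13: (500001, 26500)  from 1·(433982,23001) + (66019,3499)
fundamental: x₁=500001, y₁=26500  (since 250001000001 − 356·702250000 = 1)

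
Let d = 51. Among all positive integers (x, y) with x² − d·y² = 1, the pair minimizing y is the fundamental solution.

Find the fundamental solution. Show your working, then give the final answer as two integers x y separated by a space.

50 7

d=51: √d = [7; 7,14] (ℓ=2, even), read p_1/q_1
a_0=7:  p_0=7·1+0=7,  q_0=7·0+1=1
a_1=7:  p_1=7·7+1=50,  q_1=7·1+0=7
(x₁, y₁) = (50, 7);  50² − 51·7² = 1 ✓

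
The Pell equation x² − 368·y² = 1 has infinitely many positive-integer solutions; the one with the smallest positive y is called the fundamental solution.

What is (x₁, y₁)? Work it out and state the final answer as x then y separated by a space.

1151 60

d=368: √d = [19; 5,2,5,38] (ℓ=4, even), read p_3/q_3
step 0: (19, 1)  from 19·(1,0) + (0,1)
…
step 2: (211, 11)  from 2·(96,5) + (19,1)
step 3: (1151, 60)  from 5·(211,11) + (96,5)
→ (1151, 60).  Check: 1151²=1324801, 368·60²=1324800, difference 1.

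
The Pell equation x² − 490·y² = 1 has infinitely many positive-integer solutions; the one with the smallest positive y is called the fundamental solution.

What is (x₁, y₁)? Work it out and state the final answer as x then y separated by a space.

1039681 46968

[22; 7,2,1,4,4,4,1,2,7,44] for √490; ℓ=10 ⇒ convergent index 9
i=0: a=22 ⇒ p=22, q=1
i=1: a=7 ⇒ p=155, q=7
…
i=3: a=1 ⇒ p=487, q=22
…
i=6: a=4 ⇒ p=40708, q=1839
…
i=8: a=2 ⇒ p=141338, q=6385
i=9: a=7 ⇒ p=1039681, q=46968
→ (1039681, 46968).  Check: 1039681²=1080936581761, 490·46968²=1080936581760, difference 1.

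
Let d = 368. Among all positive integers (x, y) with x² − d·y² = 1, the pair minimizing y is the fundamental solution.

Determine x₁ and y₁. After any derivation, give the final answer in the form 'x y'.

1151 60

d=368: √d = [19; 5,2,5,38] (ℓ=4, even), read p_3/q_3
step 0: (19, 1)  from 19·(1,0) + (0,1)
…
step 2: (211, 11)  from 2·(96,5) + (19,1)
step 3: (1151, 60)  from 5·(211,11) + (96,5)
(x₁, y₁) = (1151, 60);  1151² − 368·60² = 1 ✓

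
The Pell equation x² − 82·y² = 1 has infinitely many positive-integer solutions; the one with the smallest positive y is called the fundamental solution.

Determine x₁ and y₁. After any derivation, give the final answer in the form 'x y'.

√82 → a₀=9, period (18); ℓ=1 odd so k=1
k=0  a_k=9  p_k/q_k = 9/1
k=1  a_k=18  p_k/q_k = 163/18
(x₁, y₁) = (163, 18);  163² − 82·18² = 1 ✓

163 18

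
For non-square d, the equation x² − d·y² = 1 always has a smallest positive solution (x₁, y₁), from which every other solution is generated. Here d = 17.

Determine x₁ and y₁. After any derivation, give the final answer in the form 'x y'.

33 8

[4; 8] for √17; ℓ=1 ⇒ convergent index 1
step 0: (4, 1)  from 4·(1,0) + (0,1)
step 1: (33, 8)  from 8·(4,1) + (1,0)
→ (33, 8).  Check: 33²=1089, 17·8²=1088, difference 1.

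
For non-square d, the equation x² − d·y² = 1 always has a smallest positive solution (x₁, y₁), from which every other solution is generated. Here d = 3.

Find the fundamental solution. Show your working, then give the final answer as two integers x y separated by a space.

d=3: √d = [1; 1,2] (ℓ=2, even), read p_1/q_1
step 0: (1, 1)  from 1·(1,0) + (0,1)
step 1: (2, 1)  from 1·(1,1) + (1,0)
(x₁, y₁) = (2, 1);  2² − 3·1² = 1 ✓

2 1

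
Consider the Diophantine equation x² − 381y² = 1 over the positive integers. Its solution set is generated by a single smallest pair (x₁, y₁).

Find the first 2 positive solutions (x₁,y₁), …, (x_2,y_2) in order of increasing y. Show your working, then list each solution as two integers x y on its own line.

d=381: √d = [19; 1,1,12,1,1,38] (ℓ=6, even), read p_5/q_5
step 0: (19, 1)  from 19·(1,0) + (0,1)
step 1: (20, 1)  from 1·(19,1) + (1,0)
step 2: (39, 2)  from 1·(20,1) + (19,1)
…
step 4: (527, 27)  from 1·(488,25) + (39,2)
step 5: (1015, 52)  from 1·(527,27) + (488,25)
(x₁, y₁) = (1015, 52);  1015² − 381·52² = 1 ✓
(1015+52√381)^2 = 2060449 + 105560√381

1015 52
2060449 105560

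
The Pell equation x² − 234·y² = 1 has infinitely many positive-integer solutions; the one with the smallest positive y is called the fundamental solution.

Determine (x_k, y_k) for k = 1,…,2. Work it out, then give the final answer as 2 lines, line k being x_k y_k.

[15; 3,2,1,2,1,2,3,30] for √234; ℓ=8 ⇒ convergent index 7
i=0: a=15 ⇒ p=15, q=1
…
i=2: a=2 ⇒ p=107, q=7
i=3: a=1 ⇒ p=153, q=10
…
i=6: a=2 ⇒ p=1545, q=101
i=7: a=3 ⇒ p=5201, q=340
(x₁, y₁) = (5201, 340);  5201² − 234·340² = 1 ✓
k=2:  x_2 = 5201·5201+234·340·340 = 54100801,  y_2 = 5201·340+340·5201 = 3536680

5201 340
54100801 3536680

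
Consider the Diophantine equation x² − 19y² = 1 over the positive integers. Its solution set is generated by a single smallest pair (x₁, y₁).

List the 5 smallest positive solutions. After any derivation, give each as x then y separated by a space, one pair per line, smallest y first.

170 39
57799 13260
19651490 4508361
6681448801 1532829480
2271672940850 521157514839

d=19: √d = [4; 2,1,3,1,2,8] (ℓ=6, even), read p_5/q_5
i=0: a=4 ⇒ p=4, q=1
…
i=4: a=1 ⇒ p=61, q=14
i=5: a=2 ⇒ p=170, q=39
(x₁, y₁) = (170, 39);  170² − 19·39² = 1 ✓
n=2: (170,39)∘(170,39) = (170·170+19·39·39, 170·39+39·170) = (57799,13260)
n=3: (57799,13260)∘(170,39) = (170·57799+19·39·13260, 170·13260+39·57799) = (19651490,4508361)
n=4: (19651490,4508361)∘(170,39) = (170·19651490+19·39·4508361, 170·4508361+39·19651490) = (6681448801,1532829480)
n=5: (6681448801,1532829480)∘(170,39) = (170·6681448801+19·39·1532829480, 170·1532829480+39·6681448801) = (2271672940850,521157514839)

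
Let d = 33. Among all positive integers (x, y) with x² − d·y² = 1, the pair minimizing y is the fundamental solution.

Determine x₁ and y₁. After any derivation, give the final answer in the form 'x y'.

23 4

d=33: √d = [5; 1,2,1,10] (ℓ=4, even), read p_3/q_3
step 0: (5, 1)  from 5·(1,0) + (0,1)
step 1: (6, 1)  from 1·(5,1) + (1,0)
step 2: (17, 3)  from 2·(6,1) + (5,1)
step 3: (23, 4)  from 1·(17,3) + (6,1)
→ (23, 4).  Check: 23²=529, 33·4²=528, difference 1.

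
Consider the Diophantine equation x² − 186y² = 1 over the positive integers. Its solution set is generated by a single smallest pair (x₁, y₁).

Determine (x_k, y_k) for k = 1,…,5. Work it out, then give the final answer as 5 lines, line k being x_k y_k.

7501 550
112530001 8251100
1688175067501 123783001650
25326002250120001 1856992582502200
379940684068125187501 27858602598915002750

d=186: √d = [13; 1,1,1,3,4,3,1,1,1,26] (ℓ=10, even), read p_9/q_9
i=0: a=13 ⇒ p=13, q=1
…
i=2: a=1 ⇒ p=27, q=2
…
i=5: a=4 ⇒ p=641, q=47
…
i=7: a=1 ⇒ p=2714, q=199
i=8: a=1 ⇒ p=4787, q=351
i=9: a=1 ⇒ p=7501, q=550
fundamental: x₁=7501, y₁=550  (since 56265001 − 186·302500 = 1)
n=2: (7501,550)∘(7501,550) = (7501·7501+186·550·550, 7501·550+550·7501) = (112530001,8251100)
n=3: (112530001,8251100)∘(7501,550) = (7501·112530001+186·550·8251100, 7501·8251100+550·112530001) = (1688175067501,123783001650)
n=4: (1688175067501,123783001650)∘(7501,550) = (7501·1688175067501+186·550·123783001650, 7501·123783001650+550·1688175067501) = (25326002250120001,1856992582502200)
n=5: (25326002250120001,1856992582502200)∘(7501,550) = (7501·25326002250120001+186·550·1856992582502200, 7501·1856992582502200+550·25326002250120001) = (379940684068125187501,27858602598915002750)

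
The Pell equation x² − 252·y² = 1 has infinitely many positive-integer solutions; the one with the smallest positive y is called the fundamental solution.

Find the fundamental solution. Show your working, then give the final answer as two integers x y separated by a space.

127 8

[15; 1,6,1,30] for √252; ℓ=4 ⇒ convergent index 3
a_0=15:  p_0=15·1+0=15,  q_0=15·0+1=1
a_1=1:  p_1=1·15+1=16,  q_1=1·1+0=1
a_2=6:  p_2=6·16+15=111,  q_2=6·1+1=7
a_3=1:  p_3=1·111+16=127,  q_3=1·7+1=8
(x₁, y₁) = (127, 8);  127² − 252·8² = 1 ✓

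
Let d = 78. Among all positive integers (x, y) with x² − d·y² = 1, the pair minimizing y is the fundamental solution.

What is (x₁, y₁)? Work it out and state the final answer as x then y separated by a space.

√78 = [8; 1,4,1,16, …], period ℓ=4 (even) → k=3
a_0=8:  p_0=8·1+0=8,  q_0=8·0+1=1
…
a_2=4:  p_2=4·9+8=44,  q_2=4·1+1=5
a_3=1:  p_3=1·44+9=53,  q_3=1·5+1=6
(x₁, y₁) = (53, 6);  53² − 78·6² = 1 ✓

53 6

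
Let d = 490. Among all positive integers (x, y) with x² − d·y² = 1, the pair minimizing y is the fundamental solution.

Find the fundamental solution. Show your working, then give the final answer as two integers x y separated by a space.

1039681 46968

[22; 7,2,1,4,4,4,1,2,7,44] for √490; ℓ=10 ⇒ convergent index 9
k=0  a_k=22  p_k/q_k = 22/1
k=1  a_k=7  p_k/q_k = 155/7
k=2  a_k=2  p_k/q_k = 332/15
…
k=4  a_k=4  p_k/q_k = 2280/103
k=5  a_k=4  p_k/q_k = 9607/434
k=6  a_k=4  p_k/q_k = 40708/1839
k=7  a_k=1  p_k/q_k = 50315/2273
k=8  a_k=2  p_k/q_k = 141338/6385
k=9  a_k=7  p_k/q_k = 1039681/46968
(x₁, y₁) = (1039681, 46968);  1039681² − 490·46968² = 1 ✓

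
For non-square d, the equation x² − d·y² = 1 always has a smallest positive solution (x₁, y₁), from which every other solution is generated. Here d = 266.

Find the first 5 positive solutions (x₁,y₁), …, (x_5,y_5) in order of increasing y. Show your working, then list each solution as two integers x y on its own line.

√266 = [16; 3,4,3,32, …], period ℓ=4 (even) → k=3
k=0  a_k=16  p_k/q_k = 16/1
…
k=2  a_k=4  p_k/q_k = 212/13
k=3  a_k=3  p_k/q_k = 685/42
(x₁, y₁) = (685, 42);  685² − 266·42² = 1 ✓
(685+42√266)^2 = 938449 + 57540√266
(685+42√266)^3 = 1285674445 + 78829758√266
(685+42√266)^4 = 1761373051201 + 107996710920√266
(685+42√266)^5 = 2413079794470925 + 147955415130642√266

685 42
938449 57540
1285674445 78829758
1761373051201 107996710920
2413079794470925 147955415130642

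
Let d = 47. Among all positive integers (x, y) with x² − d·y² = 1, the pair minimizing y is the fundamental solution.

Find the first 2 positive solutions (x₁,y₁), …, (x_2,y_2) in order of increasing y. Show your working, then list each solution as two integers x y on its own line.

[6; 1,5,1,12] for √47; ℓ=4 ⇒ convergent index 3
step 0: (6, 1)  from 6·(1,0) + (0,1)
…
step 2: (41, 6)  from 5·(7,1) + (6,1)
step 3: (48, 7)  from 1·(41,6) + (7,1)
fundamental: x₁=48, y₁=7  (since 2304 − 47·49 = 1)
(48+7√47)^2 = 4607 + 672√47

48 7
4607 672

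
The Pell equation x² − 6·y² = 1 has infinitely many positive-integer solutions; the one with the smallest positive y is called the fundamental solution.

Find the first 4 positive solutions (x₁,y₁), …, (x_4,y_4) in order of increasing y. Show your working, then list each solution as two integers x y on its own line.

5 2
49 20
485 198
4801 1960

√6 → a₀=2, period (2,4); ℓ=2 even so k=1
a_0=2:  p_0=2·1+0=2,  q_0=2·0+1=1
a_1=2:  p_1=2·2+1=5,  q_1=2·1+0=2
→ (5, 2).  Check: 5²=25, 6·2²=24, difference 1.
(x_2, y_2) = (5·5 + 6·2·2, 5·2 + 2·5) = (49, 20)
(x_3, y_3) = (5·49 + 6·2·20, 5·20 + 2·49) = (485, 198)
(x_4, y_4) = (5·485 + 6·2·198, 5·198 + 2·485) = (4801, 1960)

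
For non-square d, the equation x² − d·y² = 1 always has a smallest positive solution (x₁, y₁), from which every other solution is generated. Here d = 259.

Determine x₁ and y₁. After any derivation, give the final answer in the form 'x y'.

[16; 10,1,2,3,4,3,2,1,10,32] for √259; ℓ=10 ⇒ convergent index 9
i=0: a=16 ⇒ p=16, q=1
…
i=2: a=1 ⇒ p=177, q=11
i=3: a=2 ⇒ p=515, q=32
i=4: a=3 ⇒ p=1722, q=107
…
i=6: a=3 ⇒ p=23931, q=1487
…
i=8: a=1 ⇒ p=79196, q=4921
i=9: a=10 ⇒ p=847225, q=52644
fundamental: x₁=847225, y₁=52644  (since 717790200625 − 259·2771390736 = 1)

847225 52644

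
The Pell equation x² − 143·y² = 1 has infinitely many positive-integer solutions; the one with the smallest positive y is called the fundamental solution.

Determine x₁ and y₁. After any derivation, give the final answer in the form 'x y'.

[11; 1,22] for √143; ℓ=2 ⇒ convergent index 1
i=0: a=11 ⇒ p=11, q=1
i=1: a=1 ⇒ p=12, q=1
(x₁, y₁) = (12, 1);  12² − 143·1² = 1 ✓

12 1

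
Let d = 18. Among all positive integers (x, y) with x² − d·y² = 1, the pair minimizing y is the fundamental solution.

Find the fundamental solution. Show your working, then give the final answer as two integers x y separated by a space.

17 4

d=18: √d = [4; 4,8] (ℓ=2, even), read p_1/q_1
k=0  a_k=4  p_k/q_k = 4/1
k=1  a_k=4  p_k/q_k = 17/4
→ (17, 4).  Check: 17²=289, 18·4²=288, difference 1.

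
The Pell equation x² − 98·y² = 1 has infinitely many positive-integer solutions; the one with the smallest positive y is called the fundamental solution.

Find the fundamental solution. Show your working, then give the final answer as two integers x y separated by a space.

99 10

d=98: √d = [9; 1,8,1,18] (ℓ=4, even), read p_3/q_3
a_0=9:  p_0=9·1+0=9,  q_0=9·0+1=1
…
a_2=8:  p_2=8·10+9=89,  q_2=8·1+1=9
a_3=1:  p_3=1·89+10=99,  q_3=1·9+1=10
→ (99, 10).  Check: 99²=9801, 98·10²=9800, difference 1.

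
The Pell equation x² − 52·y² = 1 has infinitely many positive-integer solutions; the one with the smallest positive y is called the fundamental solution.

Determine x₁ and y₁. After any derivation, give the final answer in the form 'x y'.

[7; 4,1,2,1,4,14] for √52; ℓ=6 ⇒ convergent index 5
step 0: (7, 1)  from 7·(1,0) + (0,1)
step 1: (29, 4)  from 4·(7,1) + (1,0)
step 2: (36, 5)  from 1·(29,4) + (7,1)
…
step 4: (137, 19)  from 1·(101,14) + (36,5)
step 5: (649, 90)  from 4·(137,19) + (101,14)
→ (649, 90).  Check: 649²=421201, 52·90²=421200, difference 1.

649 90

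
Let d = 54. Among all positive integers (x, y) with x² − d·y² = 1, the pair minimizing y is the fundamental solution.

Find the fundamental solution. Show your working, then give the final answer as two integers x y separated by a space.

√54 = [7; 2,1,6,1,2,14, …], period ℓ=6 (even) → k=5
i=0: a=7 ⇒ p=7, q=1
…
i=2: a=1 ⇒ p=22, q=3
…
i=4: a=1 ⇒ p=169, q=23
i=5: a=2 ⇒ p=485, q=66
(x₁, y₁) = (485, 66);  485² − 54·66² = 1 ✓

485 66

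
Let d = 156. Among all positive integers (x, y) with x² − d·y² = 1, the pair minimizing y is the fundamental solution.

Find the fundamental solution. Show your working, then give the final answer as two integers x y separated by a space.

√156 → a₀=12, period (2,24); ℓ=2 even so k=1
i=0: a=12 ⇒ p=12, q=1
i=1: a=2 ⇒ p=25, q=2
(x₁, y₁) = (25, 2);  25² − 156·2² = 1 ✓

25 2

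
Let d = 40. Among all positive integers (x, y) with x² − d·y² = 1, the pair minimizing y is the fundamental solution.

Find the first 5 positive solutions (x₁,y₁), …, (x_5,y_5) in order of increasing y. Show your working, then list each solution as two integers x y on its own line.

√40 = [6; 3,12, …], period ℓ=2 (even) → k=1
k=0  a_k=6  p_k/q_k = 6/1
k=1  a_k=3  p_k/q_k = 19/3
fundamental: x₁=19, y₁=3  (since 361 − 40·9 = 1)
k=2:  x_2 = 19·19+40·3·3 = 721,  y_2 = 19·3+3·19 = 114
k=3:  x_3 = 19·721+40·3·114 = 27379,  y_3 = 19·114+3·721 = 4329
k=4:  x_4 = 19·27379+40·3·4329 = 1039681,  y_4 = 19·4329+3·27379 = 164388
k=5:  x_5 = 19·1039681+40·3·164388 = 39480499,  y_5 = 19·164388+3·1039681 = 6242415

19 3
721 114
27379 4329
1039681 164388
39480499 6242415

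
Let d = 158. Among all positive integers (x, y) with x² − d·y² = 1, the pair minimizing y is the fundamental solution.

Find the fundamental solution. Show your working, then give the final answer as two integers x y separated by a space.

d=158: √d = [12; 1,1,3,12,3,1,1,24] (ℓ=8, even), read p_7/q_7
k=0  a_k=12  p_k/q_k = 12/1
…
k=2  a_k=1  p_k/q_k = 25/2
…
k=5  a_k=3  p_k/q_k = 3331/265
k=6  a_k=1  p_k/q_k = 4412/351
k=7  a_k=1  p_k/q_k = 7743/616
(x₁, y₁) = (7743, 616);  7743² − 158·616² = 1 ✓

7743 616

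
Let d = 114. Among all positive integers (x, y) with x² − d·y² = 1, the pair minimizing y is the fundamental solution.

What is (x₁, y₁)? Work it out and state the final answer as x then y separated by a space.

1025 96

[10; 1,2,10,2,1,20] for √114; ℓ=6 ⇒ convergent index 5
i=0: a=10 ⇒ p=10, q=1
…
i=2: a=2 ⇒ p=32, q=3
i=3: a=10 ⇒ p=331, q=31
i=4: a=2 ⇒ p=694, q=65
i=5: a=1 ⇒ p=1025, q=96
fundamental: x₁=1025, y₁=96  (since 1050625 − 114·9216 = 1)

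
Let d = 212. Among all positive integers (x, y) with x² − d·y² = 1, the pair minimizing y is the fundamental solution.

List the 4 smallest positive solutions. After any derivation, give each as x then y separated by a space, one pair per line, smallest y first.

√212 → a₀=14, period (1,1,3,1,1,…,1,1,28); ℓ=14 even so k=13
step 0: (14, 1)  from 14·(1,0) + (0,1)
…
step 4: (131, 9)  from 1·(102,7) + (29,2)
step 5: (233, 16)  from 1·(131,9) + (102,7)
…
step 12: (37114, 2549)  from 1·(29135,2001) + (7979,548)
step 13: (66249, 4550)  from 1·(37114,2549) + (29135,2001)
fundamental: x₁=66249, y₁=4550  (since 4388930001 − 212·20702500 = 1)
(66249+4550√212)^2 = 8777860001 + 602865900√212
(66249+4550√212)^3 = 1163048894346249 + 79878526013650√212
(66249+4550√212)^4 = 154101652394311440001 + 10583744939153731800√212

66249 4550
8777860001 602865900
1163048894346249 79878526013650
154101652394311440001 10583744939153731800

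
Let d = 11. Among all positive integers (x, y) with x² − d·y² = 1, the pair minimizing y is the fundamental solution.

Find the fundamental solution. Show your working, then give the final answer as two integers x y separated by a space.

10 3

d=11: √d = [3; 3,6] (ℓ=2, even), read p_1/q_1
k=0  a_k=3  p_k/q_k = 3/1
k=1  a_k=3  p_k/q_k = 10/3
fundamental: x₁=10, y₁=3  (since 100 − 11·9 = 1)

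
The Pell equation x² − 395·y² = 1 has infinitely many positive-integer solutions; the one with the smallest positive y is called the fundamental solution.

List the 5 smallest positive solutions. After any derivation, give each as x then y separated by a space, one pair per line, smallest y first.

√395 → a₀=19, period (1,6,1,38); ℓ=4 even so k=3
a_0=19:  p_0=19·1+0=19,  q_0=19·0+1=1
…
a_2=6:  p_2=6·20+19=139,  q_2=6·1+1=7
a_3=1:  p_3=1·139+20=159,  q_3=1·7+1=8
→ (159, 8).  Check: 159²=25281, 395·8²=25280, difference 1.
n=2: (159,8)∘(159,8) = (159·159+395·8·8, 159·8+8·159) = (50561,2544)
n=3: (50561,2544)∘(159,8) = (159·50561+395·8·2544, 159·2544+8·50561) = (16078239,808984)
n=4: (16078239,808984)∘(159,8) = (159·16078239+395·8·808984, 159·808984+8·16078239) = (5112829441,257254368)
n=5: (5112829441,257254368)∘(159,8) = (159·5112829441+395·8·257254368, 159·257254368+8·5112829441) = (1625863683999,81806080040)

159 8
50561 2544
16078239 808984
5112829441 257254368
1625863683999 81806080040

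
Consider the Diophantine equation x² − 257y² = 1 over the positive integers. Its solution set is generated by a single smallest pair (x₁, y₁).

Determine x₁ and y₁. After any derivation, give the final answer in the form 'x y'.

513 32

√257 = [16; 32, …], period ℓ=1 (odd) → k=1
a_0=16:  p_0=16·1+0=16,  q_0=16·0+1=1
a_1=32:  p_1=32·16+1=513,  q_1=32·1+0=32
→ (513, 32).  Check: 513²=263169, 257·32²=263168, difference 1.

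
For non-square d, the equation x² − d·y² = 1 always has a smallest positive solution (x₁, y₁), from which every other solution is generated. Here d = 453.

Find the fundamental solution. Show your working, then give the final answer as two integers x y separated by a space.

1653751 77700

√453 → a₀=21, period (3,1,1,10,14,10,1,1,3,42); ℓ=10 even so k=9
step 0: (21, 1)  from 21·(1,0) + (0,1)
…
step 2: (85, 4)  from 1·(64,3) + (21,1)
…
step 5: (22199, 1043)  from 14·(1575,74) + (149,7)
step 6: (223565, 10504)  from 10·(22199,1043) + (1575,74)
step 7: (245764, 11547)  from 1·(223565,10504) + (22199,1043)
step 8: (469329, 22051)  from 1·(245764,11547) + (223565,10504)
step 9: (1653751, 77700)  from 3·(469329,22051) + (245764,11547)
(x₁, y₁) = (1653751, 77700);  1653751² − 453·77700² = 1 ✓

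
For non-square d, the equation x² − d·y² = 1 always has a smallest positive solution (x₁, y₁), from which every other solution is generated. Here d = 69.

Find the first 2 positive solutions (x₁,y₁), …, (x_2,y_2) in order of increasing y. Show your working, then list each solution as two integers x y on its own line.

7775 936
120901249 14554800

d=69: √d = [8; 3,3,1,4,1,3,3,16] (ℓ=8, even), read p_7/q_7
a_0=8:  p_0=8·1+0=8,  q_0=8·0+1=1
a_1=3:  p_1=3·8+1=25,  q_1=3·1+0=3
a_2=3:  p_2=3·25+8=83,  q_2=3·3+1=10
…
a_4=4:  p_4=4·108+83=515,  q_4=4·13+10=62
…
a_6=3:  p_6=3·623+515=2384,  q_6=3·75+62=287
a_7=3:  p_7=3·2384+623=7775,  q_7=3·287+75=936
fundamental: x₁=7775, y₁=936  (since 60450625 − 69·876096 = 1)
k=2:  x_2 = 7775·7775+69·936·936 = 120901249,  y_2 = 7775·936+936·7775 = 14554800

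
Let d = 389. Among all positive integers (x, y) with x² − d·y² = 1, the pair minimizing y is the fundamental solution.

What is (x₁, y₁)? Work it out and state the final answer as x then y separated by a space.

√389 → a₀=19, period (1,2,1,1,1,1,2,1,38); ℓ=9 odd so k=17
k=0  a_k=19  p_k/q_k = 19/1
…
k=2  a_k=2  p_k/q_k = 59/3
k=3  a_k=1  p_k/q_k = 79/4
k=4  a_k=1  p_k/q_k = 138/7
k=5  a_k=1  p_k/q_k = 217/11
…
k=7  a_k=2  p_k/q_k = 927/47
…
k=11  a_k=2  p_k/q_k = 151493/7681
k=12  a_k=1  p_k/q_k = 202418/10263
…
k=14  a_k=1  p_k/q_k = 556329/28207
k=15  a_k=1  p_k/q_k = 910240/46151
k=16  a_k=2  p_k/q_k = 2376809/120509
k=17  a_k=1  p_k/q_k = 3287049/166660
fundamental: x₁=3287049, y₁=166660  (since 10804691128401 − 389·27775555600 = 1)

3287049 166660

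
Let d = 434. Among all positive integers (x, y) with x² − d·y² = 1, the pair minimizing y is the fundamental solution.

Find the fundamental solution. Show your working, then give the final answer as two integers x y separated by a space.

d=434: √d = [20; 1,4,1,40] (ℓ=4, even), read p_3/q_3
k=0  a_k=20  p_k/q_k = 20/1
k=1  a_k=1  p_k/q_k = 21/1
k=2  a_k=4  p_k/q_k = 104/5
k=3  a_k=1  p_k/q_k = 125/6
fundamental: x₁=125, y₁=6  (since 15625 − 434·36 = 1)

125 6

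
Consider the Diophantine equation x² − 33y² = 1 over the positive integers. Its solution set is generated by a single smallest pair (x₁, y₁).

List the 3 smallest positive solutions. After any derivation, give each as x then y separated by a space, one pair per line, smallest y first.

[5; 1,2,1,10] for √33; ℓ=4 ⇒ convergent index 3
step 0: (5, 1)  from 5·(1,0) + (0,1)
…
step 2: (17, 3)  from 2·(6,1) + (5,1)
step 3: (23, 4)  from 1·(17,3) + (6,1)
→ (23, 4).  Check: 23²=529, 33·4²=528, difference 1.
k=2:  x_2 = 23·23+33·4·4 = 1057,  y_2 = 23·4+4·23 = 184
k=3:  x_3 = 23·1057+33·4·184 = 48599,  y_3 = 23·184+4·1057 = 8460

23 4
1057 184
48599 8460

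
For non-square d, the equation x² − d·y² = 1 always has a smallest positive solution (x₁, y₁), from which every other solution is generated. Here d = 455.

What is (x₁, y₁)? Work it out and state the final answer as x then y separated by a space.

√455 = [21; 3,42, …], period ℓ=2 (even) → k=1
i=0: a=21 ⇒ p=21, q=1
i=1: a=3 ⇒ p=64, q=3
→ (64, 3).  Check: 64²=4096, 455·3²=4095, difference 1.

64 3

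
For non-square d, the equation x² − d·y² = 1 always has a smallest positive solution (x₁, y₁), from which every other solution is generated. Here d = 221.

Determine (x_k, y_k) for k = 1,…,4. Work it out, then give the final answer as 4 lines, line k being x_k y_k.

[14; 1,6,2,6,1,28] for √221; ℓ=6 ⇒ convergent index 5
i=0: a=14 ⇒ p=14, q=1
i=1: a=1 ⇒ p=15, q=1
…
i=4: a=6 ⇒ p=1442, q=97
i=5: a=1 ⇒ p=1665, q=112
(x₁, y₁) = (1665, 112);  1665² − 221·112² = 1 ✓
k=2:  x_2 = 1665·1665+221·112·112 = 5544449,  y_2 = 1665·112+112·1665 = 372960
k=3:  x_3 = 1665·5544449+221·112·372960 = 18463013505,  y_3 = 1665·372960+112·5544449 = 1241956688
k=4:  x_4 = 1665·18463013505+221·112·1241956688 = 61481829427201,  y_4 = 1665·1241956688+112·18463013505 = 4135715398080

1665 112
5544449 372960
18463013505 1241956688
61481829427201 4135715398080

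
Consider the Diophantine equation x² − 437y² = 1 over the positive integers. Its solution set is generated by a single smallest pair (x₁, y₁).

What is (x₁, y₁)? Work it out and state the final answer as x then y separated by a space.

4599 220

d=437: √d = [20; 1,9,2,9,1,40] (ℓ=6, even), read p_5/q_5
i=0: a=20 ⇒ p=20, q=1
i=1: a=1 ⇒ p=21, q=1
i=2: a=9 ⇒ p=209, q=10
…
i=4: a=9 ⇒ p=4160, q=199
i=5: a=1 ⇒ p=4599, q=220
fundamental: x₁=4599, y₁=220  (since 21150801 − 437·48400 = 1)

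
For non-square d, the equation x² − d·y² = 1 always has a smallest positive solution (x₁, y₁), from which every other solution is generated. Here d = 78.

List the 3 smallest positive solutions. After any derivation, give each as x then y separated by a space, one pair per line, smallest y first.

d=78: √d = [8; 1,4,1,16] (ℓ=4, even), read p_3/q_3
a_0=8:  p_0=8·1+0=8,  q_0=8·0+1=1
…
a_2=4:  p_2=4·9+8=44,  q_2=4·1+1=5
a_3=1:  p_3=1·44+9=53,  q_3=1·5+1=6
→ (53, 6).  Check: 53²=2809, 78·6²=2808, difference 1.
(x_2, y_2) = (53·53 + 78·6·6, 53·6 + 6·53) = (5617, 636)
(x_3, y_3) = (53·5617 + 78·6·636, 53·636 + 6·5617) = (595349, 67410)

53 6
5617 636
595349 67410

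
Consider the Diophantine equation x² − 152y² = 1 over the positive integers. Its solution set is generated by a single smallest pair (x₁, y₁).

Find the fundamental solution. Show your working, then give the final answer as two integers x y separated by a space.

37 3

√152 → a₀=12, period (3,24); ℓ=2 even so k=1
step 0: (12, 1)  from 12·(1,0) + (0,1)
step 1: (37, 3)  from 3·(12,1) + (1,0)
(x₁, y₁) = (37, 3);  37² − 152·3² = 1 ✓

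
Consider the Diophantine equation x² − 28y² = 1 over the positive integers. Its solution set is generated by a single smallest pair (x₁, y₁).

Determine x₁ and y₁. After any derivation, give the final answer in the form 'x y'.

127 24

[5; 3,2,3,10] for √28; ℓ=4 ⇒ convergent index 3
step 0: (5, 1)  from 5·(1,0) + (0,1)
step 1: (16, 3)  from 3·(5,1) + (1,0)
step 2: (37, 7)  from 2·(16,3) + (5,1)
step 3: (127, 24)  from 3·(37,7) + (16,3)
(x₁, y₁) = (127, 24);  127² − 28·24² = 1 ✓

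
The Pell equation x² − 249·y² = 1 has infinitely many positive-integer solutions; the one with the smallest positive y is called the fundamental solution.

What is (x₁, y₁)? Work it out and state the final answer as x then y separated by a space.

8553815 542076

√249 → a₀=15, period (1,3,1,1,5,…,3,1,30); ℓ=16 even so k=15
i=0: a=15 ⇒ p=15, q=1
i=1: a=1 ⇒ p=16, q=1
i=2: a=3 ⇒ p=63, q=4
i=3: a=1 ⇒ p=79, q=5
i=4: a=1 ⇒ p=142, q=9
…
i=7: a=3 ⇒ p=3582, q=227
…
i=9: a=3 ⇒ p=113835, q=7214
…
i=11: a=5 ⇒ p=866765, q=54929
…
i=14: a=3 ⇒ p=6669699, q=422675
i=15: a=1 ⇒ p=8553815, q=542076
fundamental: x₁=8553815, y₁=542076  (since 73167751054225 − 249·293846389776 = 1)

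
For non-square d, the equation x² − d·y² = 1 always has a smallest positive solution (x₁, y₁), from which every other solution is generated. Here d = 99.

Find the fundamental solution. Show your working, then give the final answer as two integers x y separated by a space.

[9; 1,18] for √99; ℓ=2 ⇒ convergent index 1
a_0=9:  p_0=9·1+0=9,  q_0=9·0+1=1
a_1=1:  p_1=1·9+1=10,  q_1=1·1+0=1
→ (10, 1).  Check: 10²=100, 99·1²=99, difference 1.

10 1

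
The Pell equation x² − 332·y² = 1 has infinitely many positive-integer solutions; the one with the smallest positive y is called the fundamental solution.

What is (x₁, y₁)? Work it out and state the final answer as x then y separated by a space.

d=332: √d = [18; 4,1,1,8,1,1,4,36] (ℓ=8, even), read p_7/q_7
a_0=18:  p_0=18·1+0=18,  q_0=18·0+1=1
…
a_2=1:  p_2=1·73+18=91,  q_2=1·4+1=5
…
a_6=1:  p_6=1·1567+1403=2970,  q_6=1·86+77=163
a_7=4:  p_7=4·2970+1567=13447,  q_7=4·163+86=738
→ (13447, 738).  Check: 13447²=180821809, 332·738²=180821808, difference 1.

13447 738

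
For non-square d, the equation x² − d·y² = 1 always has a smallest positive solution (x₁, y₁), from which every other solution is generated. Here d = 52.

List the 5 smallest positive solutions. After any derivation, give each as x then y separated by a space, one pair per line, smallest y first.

[7; 4,1,2,1,4,14] for √52; ℓ=6 ⇒ convergent index 5
k=0  a_k=7  p_k/q_k = 7/1
…
k=3  a_k=2  p_k/q_k = 101/14
k=4  a_k=1  p_k/q_k = 137/19
k=5  a_k=4  p_k/q_k = 649/90
fundamental: x₁=649, y₁=90  (since 421201 − 52·8100 = 1)
(x_2, y_2) = (649·649 + 52·90·90, 649·90 + 90·649) = (842401, 116820)
(x_3, y_3) = (649·842401 + 52·90·116820, 649·116820 + 90·842401) = (1093435849, 151632270)
(x_4, y_4) = (649·1093435849 + 52·90·151632270, 649·151632270 + 90·1093435849) = (1419278889601, 196818569640)
(x_5, y_5) = (649·1419278889601 + 52·90·196818569640, 649·196818569640 + 90·1419278889601) = (1842222905266249, 255470351760450)

649 90
842401 116820
1093435849 151632270
1419278889601 196818569640
1842222905266249 255470351760450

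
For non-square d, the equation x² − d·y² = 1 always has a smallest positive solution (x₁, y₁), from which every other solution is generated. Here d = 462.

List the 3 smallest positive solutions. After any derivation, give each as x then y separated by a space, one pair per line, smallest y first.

43 2
3697 172
317899 14790

[21; 2,42] for √462; ℓ=2 ⇒ convergent index 1
a_0=21:  p_0=21·1+0=21,  q_0=21·0+1=1
a_1=2:  p_1=2·21+1=43,  q_1=2·1+0=2
→ (43, 2).  Check: 43²=1849, 462·2²=1848, difference 1.
n=2: (43,2)∘(43,2) = (43·43+462·2·2, 43·2+2·43) = (3697,172)
n=3: (3697,172)∘(43,2) = (43·3697+462·2·172, 43·172+2·3697) = (317899,14790)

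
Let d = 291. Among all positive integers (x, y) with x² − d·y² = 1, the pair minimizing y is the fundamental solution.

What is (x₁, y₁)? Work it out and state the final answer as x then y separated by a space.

290 17

[17; 17,34] for √291; ℓ=2 ⇒ convergent index 1
k=0  a_k=17  p_k/q_k = 17/1
k=1  a_k=17  p_k/q_k = 290/17
→ (290, 17).  Check: 290²=84100, 291·17²=84099, difference 1.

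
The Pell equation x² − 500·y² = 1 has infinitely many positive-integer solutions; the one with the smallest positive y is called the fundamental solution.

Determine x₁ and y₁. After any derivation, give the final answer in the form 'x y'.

√500 → a₀=22, period (2,1,3,2,1,…,1,2,44); ℓ=14 even so k=13
a_0=22:  p_0=22·1+0=22,  q_0=22·0+1=1
a_1=2:  p_1=2·22+1=45,  q_1=2·1+0=2
a_2=1:  p_2=1·45+22=67,  q_2=1·2+1=3
a_3=3:  p_3=3·67+45=246,  q_3=3·3+2=11
…
a_6=1:  p_6=1·805+559=1364,  q_6=1·36+25=61
…
a_8=1:  p_8=1·14445+1364=15809,  q_8=1·646+61=707
a_9=1:  p_9=1·15809+14445=30254,  q_9=1·707+646=1353
a_10=2:  p_10=2·30254+15809=76317,  q_10=2·1353+707=3413
…
a_12=1:  p_12=1·259205+76317=335522,  q_12=1·11592+3413=15005
a_13=2:  p_13=2·335522+259205=930249,  q_13=2·15005+11592=41602
→ (930249, 41602).  Check: 930249²=865363202001, 500·41602²=865363202000, difference 1.

930249 41602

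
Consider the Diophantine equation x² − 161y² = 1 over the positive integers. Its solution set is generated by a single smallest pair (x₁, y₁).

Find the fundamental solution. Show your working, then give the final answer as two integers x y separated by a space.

11775 928

d=161: √d = [12; 1,2,4,1,2,1,4,2,1,24] (ℓ=10, even), read p_9/q_9
i=0: a=12 ⇒ p=12, q=1
…
i=3: a=4 ⇒ p=165, q=13
i=4: a=1 ⇒ p=203, q=16
…
i=6: a=1 ⇒ p=774, q=61
…
i=8: a=2 ⇒ p=8108, q=639
i=9: a=1 ⇒ p=11775, q=928
→ (11775, 928).  Check: 11775²=138650625, 161·928²=138650624, difference 1.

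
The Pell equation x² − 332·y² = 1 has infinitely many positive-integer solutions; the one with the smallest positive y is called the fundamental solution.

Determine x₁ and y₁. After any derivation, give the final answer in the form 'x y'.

13447 738

[18; 4,1,1,8,1,1,4,36] for √332; ℓ=8 ⇒ convergent index 7
step 0: (18, 1)  from 18·(1,0) + (0,1)
step 1: (73, 4)  from 4·(18,1) + (1,0)
step 2: (91, 5)  from 1·(73,4) + (18,1)
…
step 4: (1403, 77)  from 8·(164,9) + (91,5)
step 5: (1567, 86)  from 1·(1403,77) + (164,9)
step 6: (2970, 163)  from 1·(1567,86) + (1403,77)
step 7: (13447, 738)  from 4·(2970,163) + (1567,86)
(x₁, y₁) = (13447, 738);  13447² − 332·738² = 1 ✓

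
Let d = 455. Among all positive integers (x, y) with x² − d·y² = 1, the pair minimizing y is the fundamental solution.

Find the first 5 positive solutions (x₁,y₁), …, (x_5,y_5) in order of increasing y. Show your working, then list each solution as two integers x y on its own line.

64 3
8191 384
1048384 49149
134184961 6290688
17174626624 805158915

√455 → a₀=21, period (3,42); ℓ=2 even so k=1
step 0: (21, 1)  from 21·(1,0) + (0,1)
step 1: (64, 3)  from 3·(21,1) + (1,0)
→ (64, 3).  Check: 64²=4096, 455·3²=4095, difference 1.
(x_2, y_2) = (64·64 + 455·3·3, 64·3 + 3·64) = (8191, 384)
(x_3, y_3) = (64·8191 + 455·3·384, 64·384 + 3·8191) = (1048384, 49149)
(x_4, y_4) = (64·1048384 + 455·3·49149, 64·49149 + 3·1048384) = (134184961, 6290688)
(x_5, y_5) = (64·134184961 + 455·3·6290688, 64·6290688 + 3·134184961) = (17174626624, 805158915)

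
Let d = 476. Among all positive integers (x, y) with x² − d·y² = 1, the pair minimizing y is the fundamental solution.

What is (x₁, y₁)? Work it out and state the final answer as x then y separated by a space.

28799 1320

√476 → a₀=21, period (1,4,2,10,2,4,1,42); ℓ=8 even so k=7
k=0  a_k=21  p_k/q_k = 21/1
…
k=6  a_k=4  p_k/q_k = 23541/1079
k=7  a_k=1  p_k/q_k = 28799/1320
fundamental: x₁=28799, y₁=1320  (since 829382401 − 476·1742400 = 1)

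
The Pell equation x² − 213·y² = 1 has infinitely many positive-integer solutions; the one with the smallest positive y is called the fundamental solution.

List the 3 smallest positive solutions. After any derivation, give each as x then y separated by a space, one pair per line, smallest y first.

194399 13320
75581942401 5178789360
29386108041429599 2013502945575960

√213 = [14; 1,1,2,6,1,8,1,6,2,1,1,28, …], period ℓ=12 (even) → k=11
i=0: a=14 ⇒ p=14, q=1
i=1: a=1 ⇒ p=15, q=1
i=2: a=1 ⇒ p=29, q=2
i=3: a=2 ⇒ p=73, q=5
i=4: a=6 ⇒ p=467, q=32
i=5: a=1 ⇒ p=540, q=37
i=6: a=8 ⇒ p=4787, q=328
i=7: a=1 ⇒ p=5327, q=365
i=8: a=6 ⇒ p=36749, q=2518
i=9: a=2 ⇒ p=78825, q=5401
i=10: a=1 ⇒ p=115574, q=7919
i=11: a=1 ⇒ p=194399, q=13320
(x₁, y₁) = (194399, 13320);  194399² − 213·13320² = 1 ✓
n=2: (194399,13320)∘(194399,13320) = (194399·194399+213·13320·13320, 194399·13320+13320·194399) = (75581942401,5178789360)
n=3: (75581942401,5178789360)∘(194399,13320) = (194399·75581942401+213·13320·5178789360, 194399·5178789360+13320·75581942401) = (29386108041429599,2013502945575960)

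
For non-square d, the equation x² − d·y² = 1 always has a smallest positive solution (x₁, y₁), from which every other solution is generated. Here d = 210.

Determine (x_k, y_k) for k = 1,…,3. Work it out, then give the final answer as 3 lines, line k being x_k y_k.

29 2
1681 116
97469 6726

√210 → a₀=14, period (2,28); ℓ=2 even so k=1
a_0=14:  p_0=14·1+0=14,  q_0=14·0+1=1
a_1=2:  p_1=2·14+1=29,  q_1=2·1+0=2
fundamental: x₁=29, y₁=2  (since 841 − 210·4 = 1)
n=2: (29,2)∘(29,2) = (29·29+210·2·2, 29·2+2·29) = (1681,116)
n=3: (1681,116)∘(29,2) = (29·1681+210·2·116, 29·116+2·1681) = (97469,6726)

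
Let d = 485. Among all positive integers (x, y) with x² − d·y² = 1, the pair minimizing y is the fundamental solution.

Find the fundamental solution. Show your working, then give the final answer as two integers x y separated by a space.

[22; 44] for √485; ℓ=1 ⇒ convergent index 1
step 0: (22, 1)  from 22·(1,0) + (0,1)
step 1: (969, 44)  from 44·(22,1) + (1,0)
(x₁, y₁) = (969, 44);  969² − 485·44² = 1 ✓

969 44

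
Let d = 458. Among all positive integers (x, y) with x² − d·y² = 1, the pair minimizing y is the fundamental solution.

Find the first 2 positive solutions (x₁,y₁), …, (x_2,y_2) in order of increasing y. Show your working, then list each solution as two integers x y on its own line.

22899 1070
1048728401 49003860

√458 = [21; 2,2,42, …], period ℓ=3 (odd) → k=5
i=0: a=21 ⇒ p=21, q=1
i=1: a=2 ⇒ p=43, q=2
i=2: a=2 ⇒ p=107, q=5
i=3: a=42 ⇒ p=4537, q=212
i=4: a=2 ⇒ p=9181, q=429
i=5: a=2 ⇒ p=22899, q=1070
→ (22899, 1070).  Check: 22899²=524364201, 458·1070²=524364200, difference 1.
k=2:  x_2 = 22899·22899+458·1070·1070 = 1048728401,  y_2 = 22899·1070+1070·22899 = 49003860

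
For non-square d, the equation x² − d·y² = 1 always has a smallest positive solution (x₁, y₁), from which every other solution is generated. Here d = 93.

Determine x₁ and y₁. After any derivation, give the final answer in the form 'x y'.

12151 1260

[9; 1,1,1,4,6,4,1,1,1,18] for √93; ℓ=10 ⇒ convergent index 9
a_0=9:  p_0=9·1+0=9,  q_0=9·0+1=1
a_1=1:  p_1=1·9+1=10,  q_1=1·1+0=1
a_2=1:  p_2=1·10+9=19,  q_2=1·1+1=2
…
a_4=4:  p_4=4·29+19=135,  q_4=4·3+2=14
a_5=6:  p_5=6·135+29=839,  q_5=6·14+3=87
…
a_7=1:  p_7=1·3491+839=4330,  q_7=1·362+87=449
a_8=1:  p_8=1·4330+3491=7821,  q_8=1·449+362=811
a_9=1:  p_9=1·7821+4330=12151,  q_9=1·811+449=1260
fundamental: x₁=12151, y₁=1260  (since 147646801 − 93·1587600 = 1)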